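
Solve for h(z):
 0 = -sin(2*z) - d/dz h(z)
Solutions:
 h(z) = C1 + cos(2*z)/2


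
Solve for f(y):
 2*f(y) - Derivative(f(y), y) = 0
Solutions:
 f(y) = C1*exp(2*y)


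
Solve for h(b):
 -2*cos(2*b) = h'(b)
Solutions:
 h(b) = C1 - sin(2*b)


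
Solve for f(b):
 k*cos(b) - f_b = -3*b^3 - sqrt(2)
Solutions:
 f(b) = C1 + 3*b^4/4 + sqrt(2)*b + k*sin(b)


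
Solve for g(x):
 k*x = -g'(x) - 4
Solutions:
 g(x) = C1 - k*x^2/2 - 4*x


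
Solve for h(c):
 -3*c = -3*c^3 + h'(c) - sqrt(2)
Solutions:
 h(c) = C1 + 3*c^4/4 - 3*c^2/2 + sqrt(2)*c


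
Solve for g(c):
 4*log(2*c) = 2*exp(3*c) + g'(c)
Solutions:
 g(c) = C1 + 4*c*log(c) + 4*c*(-1 + log(2)) - 2*exp(3*c)/3


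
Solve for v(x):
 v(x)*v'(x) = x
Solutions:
 v(x) = -sqrt(C1 + x^2)
 v(x) = sqrt(C1 + x^2)


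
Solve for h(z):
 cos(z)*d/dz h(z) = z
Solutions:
 h(z) = C1 + Integral(z/cos(z), z)


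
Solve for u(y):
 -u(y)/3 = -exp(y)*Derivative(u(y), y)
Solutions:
 u(y) = C1*exp(-exp(-y)/3)


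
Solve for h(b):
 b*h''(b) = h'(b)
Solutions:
 h(b) = C1 + C2*b^2


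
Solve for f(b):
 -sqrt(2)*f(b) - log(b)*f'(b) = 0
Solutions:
 f(b) = C1*exp(-sqrt(2)*li(b))


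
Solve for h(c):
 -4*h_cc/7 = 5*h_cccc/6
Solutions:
 h(c) = C1 + C2*c + C3*sin(2*sqrt(210)*c/35) + C4*cos(2*sqrt(210)*c/35)


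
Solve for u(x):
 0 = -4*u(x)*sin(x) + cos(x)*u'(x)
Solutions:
 u(x) = C1/cos(x)^4


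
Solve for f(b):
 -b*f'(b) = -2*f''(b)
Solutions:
 f(b) = C1 + C2*erfi(b/2)


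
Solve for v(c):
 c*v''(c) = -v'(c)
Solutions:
 v(c) = C1 + C2*log(c)


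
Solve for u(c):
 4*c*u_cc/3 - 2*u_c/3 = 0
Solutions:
 u(c) = C1 + C2*c^(3/2)


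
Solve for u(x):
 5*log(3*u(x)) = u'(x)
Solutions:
 -Integral(1/(log(_y) + log(3)), (_y, u(x)))/5 = C1 - x


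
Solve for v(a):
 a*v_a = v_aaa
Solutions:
 v(a) = C1 + Integral(C2*airyai(a) + C3*airybi(a), a)


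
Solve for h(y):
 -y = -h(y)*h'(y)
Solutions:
 h(y) = -sqrt(C1 + y^2)
 h(y) = sqrt(C1 + y^2)


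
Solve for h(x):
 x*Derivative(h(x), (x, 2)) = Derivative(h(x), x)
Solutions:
 h(x) = C1 + C2*x^2


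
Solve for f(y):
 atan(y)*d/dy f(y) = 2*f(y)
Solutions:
 f(y) = C1*exp(2*Integral(1/atan(y), y))


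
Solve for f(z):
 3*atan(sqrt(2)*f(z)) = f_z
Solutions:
 Integral(1/atan(sqrt(2)*_y), (_y, f(z))) = C1 + 3*z


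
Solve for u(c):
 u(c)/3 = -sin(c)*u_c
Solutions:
 u(c) = C1*(cos(c) + 1)^(1/6)/(cos(c) - 1)^(1/6)


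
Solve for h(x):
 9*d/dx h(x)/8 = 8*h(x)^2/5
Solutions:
 h(x) = -45/(C1 + 64*x)


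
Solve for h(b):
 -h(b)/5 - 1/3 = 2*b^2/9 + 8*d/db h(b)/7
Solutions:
 h(b) = C1*exp(-7*b/40) - 10*b^2/9 + 800*b/63 - 32735/441


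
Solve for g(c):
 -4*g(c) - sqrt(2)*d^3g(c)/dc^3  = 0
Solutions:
 g(c) = C3*exp(-sqrt(2)*c) + (C1*sin(sqrt(6)*c/2) + C2*cos(sqrt(6)*c/2))*exp(sqrt(2)*c/2)


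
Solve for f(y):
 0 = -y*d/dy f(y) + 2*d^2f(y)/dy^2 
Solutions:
 f(y) = C1 + C2*erfi(y/2)


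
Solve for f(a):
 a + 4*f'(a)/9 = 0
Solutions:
 f(a) = C1 - 9*a^2/8


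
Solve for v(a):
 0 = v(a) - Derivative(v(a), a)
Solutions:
 v(a) = C1*exp(a)


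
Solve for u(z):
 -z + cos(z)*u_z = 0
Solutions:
 u(z) = C1 + Integral(z/cos(z), z)


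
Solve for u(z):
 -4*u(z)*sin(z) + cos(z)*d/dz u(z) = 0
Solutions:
 u(z) = C1/cos(z)^4


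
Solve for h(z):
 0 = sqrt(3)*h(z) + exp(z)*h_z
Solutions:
 h(z) = C1*exp(sqrt(3)*exp(-z))


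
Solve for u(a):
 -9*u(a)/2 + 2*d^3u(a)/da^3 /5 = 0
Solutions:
 u(a) = C3*exp(90^(1/3)*a/2) + (C1*sin(3*10^(1/3)*3^(1/6)*a/4) + C2*cos(3*10^(1/3)*3^(1/6)*a/4))*exp(-90^(1/3)*a/4)


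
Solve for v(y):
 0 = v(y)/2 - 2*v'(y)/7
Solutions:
 v(y) = C1*exp(7*y/4)


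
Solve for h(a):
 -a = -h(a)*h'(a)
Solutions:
 h(a) = -sqrt(C1 + a^2)
 h(a) = sqrt(C1 + a^2)


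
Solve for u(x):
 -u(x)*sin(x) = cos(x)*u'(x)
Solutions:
 u(x) = C1*cos(x)


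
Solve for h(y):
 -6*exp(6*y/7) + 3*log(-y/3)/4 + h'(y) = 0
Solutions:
 h(y) = C1 - 3*y*log(-y)/4 + 3*y*(1 + log(3))/4 + 7*exp(6*y/7)


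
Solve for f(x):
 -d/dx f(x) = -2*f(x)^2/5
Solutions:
 f(x) = -5/(C1 + 2*x)


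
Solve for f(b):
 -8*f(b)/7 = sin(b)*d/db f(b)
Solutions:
 f(b) = C1*(cos(b) + 1)^(4/7)/(cos(b) - 1)^(4/7)


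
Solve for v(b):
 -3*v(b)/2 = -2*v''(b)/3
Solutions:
 v(b) = C1*exp(-3*b/2) + C2*exp(3*b/2)


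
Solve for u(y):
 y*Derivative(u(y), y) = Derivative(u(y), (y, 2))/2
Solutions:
 u(y) = C1 + C2*erfi(y)


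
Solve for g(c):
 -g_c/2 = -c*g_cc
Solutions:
 g(c) = C1 + C2*c^(3/2)


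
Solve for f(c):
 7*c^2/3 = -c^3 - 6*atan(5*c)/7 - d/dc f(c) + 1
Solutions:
 f(c) = C1 - c^4/4 - 7*c^3/9 - 6*c*atan(5*c)/7 + c + 3*log(25*c^2 + 1)/35


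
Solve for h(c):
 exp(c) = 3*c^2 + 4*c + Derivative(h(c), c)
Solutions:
 h(c) = C1 - c^3 - 2*c^2 + exp(c)


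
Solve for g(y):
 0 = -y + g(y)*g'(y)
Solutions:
 g(y) = -sqrt(C1 + y^2)
 g(y) = sqrt(C1 + y^2)


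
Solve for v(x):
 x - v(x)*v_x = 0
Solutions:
 v(x) = -sqrt(C1 + x^2)
 v(x) = sqrt(C1 + x^2)


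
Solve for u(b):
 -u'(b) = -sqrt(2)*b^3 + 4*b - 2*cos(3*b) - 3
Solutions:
 u(b) = C1 + sqrt(2)*b^4/4 - 2*b^2 + 3*b + 2*sin(3*b)/3


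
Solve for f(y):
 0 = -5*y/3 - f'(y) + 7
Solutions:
 f(y) = C1 - 5*y^2/6 + 7*y


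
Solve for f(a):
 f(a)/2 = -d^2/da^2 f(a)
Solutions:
 f(a) = C1*sin(sqrt(2)*a/2) + C2*cos(sqrt(2)*a/2)


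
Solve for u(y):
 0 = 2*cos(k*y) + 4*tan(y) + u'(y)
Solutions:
 u(y) = C1 - 2*Piecewise((sin(k*y)/k, Ne(k, 0)), (y, True)) + 4*log(cos(y))


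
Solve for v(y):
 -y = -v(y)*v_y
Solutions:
 v(y) = -sqrt(C1 + y^2)
 v(y) = sqrt(C1 + y^2)


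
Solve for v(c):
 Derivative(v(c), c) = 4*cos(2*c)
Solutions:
 v(c) = C1 + 2*sin(2*c)


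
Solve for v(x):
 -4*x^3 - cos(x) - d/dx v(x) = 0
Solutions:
 v(x) = C1 - x^4 - sin(x)


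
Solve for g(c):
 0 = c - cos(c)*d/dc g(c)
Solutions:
 g(c) = C1 + Integral(c/cos(c), c)


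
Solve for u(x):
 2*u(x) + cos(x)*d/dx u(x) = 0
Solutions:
 u(x) = C1*(sin(x) - 1)/(sin(x) + 1)


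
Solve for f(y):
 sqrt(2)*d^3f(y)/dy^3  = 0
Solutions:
 f(y) = C1 + C2*y + C3*y^2


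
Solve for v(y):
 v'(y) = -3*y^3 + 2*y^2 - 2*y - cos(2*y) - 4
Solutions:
 v(y) = C1 - 3*y^4/4 + 2*y^3/3 - y^2 - 4*y - sin(2*y)/2


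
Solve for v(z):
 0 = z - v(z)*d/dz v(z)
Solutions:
 v(z) = -sqrt(C1 + z^2)
 v(z) = sqrt(C1 + z^2)


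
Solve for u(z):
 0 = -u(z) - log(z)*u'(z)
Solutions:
 u(z) = C1*exp(-li(z))


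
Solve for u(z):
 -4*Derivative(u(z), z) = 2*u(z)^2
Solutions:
 u(z) = 2/(C1 + z)


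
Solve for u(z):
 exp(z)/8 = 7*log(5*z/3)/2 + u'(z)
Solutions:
 u(z) = C1 - 7*z*log(z)/2 + 7*z*(-log(5) + 1 + log(3))/2 + exp(z)/8


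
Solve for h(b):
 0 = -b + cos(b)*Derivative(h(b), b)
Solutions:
 h(b) = C1 + Integral(b/cos(b), b)


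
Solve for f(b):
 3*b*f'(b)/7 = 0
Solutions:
 f(b) = C1


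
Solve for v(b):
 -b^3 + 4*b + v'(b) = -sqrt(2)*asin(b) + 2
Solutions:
 v(b) = C1 + b^4/4 - 2*b^2 + 2*b - sqrt(2)*(b*asin(b) + sqrt(1 - b^2))


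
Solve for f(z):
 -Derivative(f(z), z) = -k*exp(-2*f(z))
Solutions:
 f(z) = log(-sqrt(C1 + 2*k*z))
 f(z) = log(C1 + 2*k*z)/2


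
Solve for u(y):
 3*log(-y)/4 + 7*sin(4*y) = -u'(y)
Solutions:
 u(y) = C1 - 3*y*log(-y)/4 + 3*y/4 + 7*cos(4*y)/4


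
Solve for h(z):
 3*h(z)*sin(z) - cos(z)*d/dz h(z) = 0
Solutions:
 h(z) = C1/cos(z)^3


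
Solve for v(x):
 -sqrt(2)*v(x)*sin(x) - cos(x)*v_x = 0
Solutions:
 v(x) = C1*cos(x)^(sqrt(2))


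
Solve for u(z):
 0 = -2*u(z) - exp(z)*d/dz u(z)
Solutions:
 u(z) = C1*exp(2*exp(-z))


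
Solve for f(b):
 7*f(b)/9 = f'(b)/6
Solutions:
 f(b) = C1*exp(14*b/3)


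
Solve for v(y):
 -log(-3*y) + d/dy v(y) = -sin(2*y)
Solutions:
 v(y) = C1 + y*log(-y) - y + y*log(3) + cos(2*y)/2


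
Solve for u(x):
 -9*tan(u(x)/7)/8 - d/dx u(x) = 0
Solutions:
 u(x) = -7*asin(C1*exp(-9*x/56)) + 7*pi
 u(x) = 7*asin(C1*exp(-9*x/56))


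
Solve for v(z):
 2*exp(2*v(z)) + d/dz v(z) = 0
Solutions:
 v(z) = log(-sqrt(-1/(C1 - 2*z))) - log(2)/2
 v(z) = log(-1/(C1 - 2*z))/2 - log(2)/2


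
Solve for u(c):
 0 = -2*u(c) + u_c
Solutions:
 u(c) = C1*exp(2*c)


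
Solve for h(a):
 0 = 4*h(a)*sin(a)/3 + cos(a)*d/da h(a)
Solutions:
 h(a) = C1*cos(a)^(4/3)


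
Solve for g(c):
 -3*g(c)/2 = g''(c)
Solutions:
 g(c) = C1*sin(sqrt(6)*c/2) + C2*cos(sqrt(6)*c/2)


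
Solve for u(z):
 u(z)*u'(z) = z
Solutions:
 u(z) = -sqrt(C1 + z^2)
 u(z) = sqrt(C1 + z^2)


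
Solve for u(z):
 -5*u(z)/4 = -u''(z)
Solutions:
 u(z) = C1*exp(-sqrt(5)*z/2) + C2*exp(sqrt(5)*z/2)


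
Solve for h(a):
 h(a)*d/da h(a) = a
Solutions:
 h(a) = -sqrt(C1 + a^2)
 h(a) = sqrt(C1 + a^2)


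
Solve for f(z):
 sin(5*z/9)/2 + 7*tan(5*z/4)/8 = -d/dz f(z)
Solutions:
 f(z) = C1 + 7*log(cos(5*z/4))/10 + 9*cos(5*z/9)/10


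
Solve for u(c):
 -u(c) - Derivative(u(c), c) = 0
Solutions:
 u(c) = C1*exp(-c)


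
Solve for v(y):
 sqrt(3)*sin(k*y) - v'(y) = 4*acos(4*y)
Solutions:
 v(y) = C1 - 4*y*acos(4*y) + sqrt(1 - 16*y^2) + sqrt(3)*Piecewise((-cos(k*y)/k, Ne(k, 0)), (0, True))


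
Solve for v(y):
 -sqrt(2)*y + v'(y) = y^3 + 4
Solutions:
 v(y) = C1 + y^4/4 + sqrt(2)*y^2/2 + 4*y


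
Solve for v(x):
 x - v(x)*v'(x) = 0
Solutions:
 v(x) = -sqrt(C1 + x^2)
 v(x) = sqrt(C1 + x^2)


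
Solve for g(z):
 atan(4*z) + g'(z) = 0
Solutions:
 g(z) = C1 - z*atan(4*z) + log(16*z^2 + 1)/8


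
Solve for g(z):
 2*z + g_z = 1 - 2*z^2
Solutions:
 g(z) = C1 - 2*z^3/3 - z^2 + z


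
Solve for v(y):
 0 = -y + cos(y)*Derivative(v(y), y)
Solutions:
 v(y) = C1 + Integral(y/cos(y), y)


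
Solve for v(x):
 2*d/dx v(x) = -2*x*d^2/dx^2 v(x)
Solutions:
 v(x) = C1 + C2*log(x)


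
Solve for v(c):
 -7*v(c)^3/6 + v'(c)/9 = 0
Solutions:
 v(c) = -sqrt(-1/(C1 + 21*c))
 v(c) = sqrt(-1/(C1 + 21*c))


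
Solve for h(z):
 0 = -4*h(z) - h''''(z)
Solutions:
 h(z) = (C1*sin(z) + C2*cos(z))*exp(-z) + (C3*sin(z) + C4*cos(z))*exp(z)


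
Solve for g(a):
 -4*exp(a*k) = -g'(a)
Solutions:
 g(a) = C1 + 4*exp(a*k)/k


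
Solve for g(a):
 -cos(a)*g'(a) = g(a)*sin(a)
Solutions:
 g(a) = C1*cos(a)


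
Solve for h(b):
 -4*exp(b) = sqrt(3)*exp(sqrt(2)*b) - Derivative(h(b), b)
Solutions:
 h(b) = C1 + 4*exp(b) + sqrt(6)*exp(sqrt(2)*b)/2


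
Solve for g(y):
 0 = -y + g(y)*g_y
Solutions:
 g(y) = -sqrt(C1 + y^2)
 g(y) = sqrt(C1 + y^2)


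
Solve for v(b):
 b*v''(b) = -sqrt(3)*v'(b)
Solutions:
 v(b) = C1 + C2*b^(1 - sqrt(3))


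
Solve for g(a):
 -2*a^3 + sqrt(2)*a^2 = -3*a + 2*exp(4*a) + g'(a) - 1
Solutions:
 g(a) = C1 - a^4/2 + sqrt(2)*a^3/3 + 3*a^2/2 + a - exp(4*a)/2


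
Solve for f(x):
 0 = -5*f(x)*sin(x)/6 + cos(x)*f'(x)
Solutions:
 f(x) = C1/cos(x)^(5/6)


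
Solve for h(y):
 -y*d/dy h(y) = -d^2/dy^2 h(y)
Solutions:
 h(y) = C1 + C2*erfi(sqrt(2)*y/2)


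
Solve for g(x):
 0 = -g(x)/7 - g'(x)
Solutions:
 g(x) = C1*exp(-x/7)


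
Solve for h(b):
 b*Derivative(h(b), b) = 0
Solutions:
 h(b) = C1


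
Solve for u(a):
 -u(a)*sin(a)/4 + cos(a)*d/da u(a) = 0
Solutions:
 u(a) = C1/cos(a)^(1/4)


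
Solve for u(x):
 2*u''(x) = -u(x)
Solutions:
 u(x) = C1*sin(sqrt(2)*x/2) + C2*cos(sqrt(2)*x/2)


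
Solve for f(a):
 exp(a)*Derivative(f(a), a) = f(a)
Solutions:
 f(a) = C1*exp(-exp(-a))


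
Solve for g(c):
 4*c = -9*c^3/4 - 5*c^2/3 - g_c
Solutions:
 g(c) = C1 - 9*c^4/16 - 5*c^3/9 - 2*c^2


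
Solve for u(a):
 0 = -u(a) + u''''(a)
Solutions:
 u(a) = C1*exp(-a) + C2*exp(a) + C3*sin(a) + C4*cos(a)


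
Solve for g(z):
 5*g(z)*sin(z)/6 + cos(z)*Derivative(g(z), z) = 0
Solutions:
 g(z) = C1*cos(z)^(5/6)


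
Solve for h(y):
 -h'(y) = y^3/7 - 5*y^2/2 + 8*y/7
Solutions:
 h(y) = C1 - y^4/28 + 5*y^3/6 - 4*y^2/7


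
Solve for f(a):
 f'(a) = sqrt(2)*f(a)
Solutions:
 f(a) = C1*exp(sqrt(2)*a)


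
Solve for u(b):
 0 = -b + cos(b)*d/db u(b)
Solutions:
 u(b) = C1 + Integral(b/cos(b), b)


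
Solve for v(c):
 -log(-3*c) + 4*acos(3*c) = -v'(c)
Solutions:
 v(c) = C1 + c*log(-c) - 4*c*acos(3*c) - c + c*log(3) + 4*sqrt(1 - 9*c^2)/3


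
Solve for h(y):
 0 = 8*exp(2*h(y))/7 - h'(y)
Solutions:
 h(y) = log(-1/(C1 + 8*y))/2 - log(2) + log(14)/2
 h(y) = log(-sqrt(-1/(C1 + 8*y))) - log(2) + log(14)/2


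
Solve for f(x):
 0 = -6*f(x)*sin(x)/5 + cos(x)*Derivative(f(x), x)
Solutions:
 f(x) = C1/cos(x)^(6/5)


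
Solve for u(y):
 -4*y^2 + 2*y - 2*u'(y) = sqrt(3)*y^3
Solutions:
 u(y) = C1 - sqrt(3)*y^4/8 - 2*y^3/3 + y^2/2


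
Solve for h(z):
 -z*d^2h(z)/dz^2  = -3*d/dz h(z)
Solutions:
 h(z) = C1 + C2*z^4


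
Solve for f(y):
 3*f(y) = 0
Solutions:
 f(y) = 0


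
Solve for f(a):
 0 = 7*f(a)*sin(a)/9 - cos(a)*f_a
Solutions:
 f(a) = C1/cos(a)^(7/9)


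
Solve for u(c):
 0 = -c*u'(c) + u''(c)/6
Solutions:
 u(c) = C1 + C2*erfi(sqrt(3)*c)


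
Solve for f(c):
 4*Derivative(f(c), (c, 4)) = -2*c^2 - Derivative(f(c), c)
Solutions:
 f(c) = C1 + C4*exp(-2^(1/3)*c/2) - 2*c^3/3 + (C2*sin(2^(1/3)*sqrt(3)*c/4) + C3*cos(2^(1/3)*sqrt(3)*c/4))*exp(2^(1/3)*c/4)


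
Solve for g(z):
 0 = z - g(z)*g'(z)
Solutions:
 g(z) = -sqrt(C1 + z^2)
 g(z) = sqrt(C1 + z^2)


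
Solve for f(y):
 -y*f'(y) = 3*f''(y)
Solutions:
 f(y) = C1 + C2*erf(sqrt(6)*y/6)


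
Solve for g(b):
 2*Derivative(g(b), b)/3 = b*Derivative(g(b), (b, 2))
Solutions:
 g(b) = C1 + C2*b^(5/3)


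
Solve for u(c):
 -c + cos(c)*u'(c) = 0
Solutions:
 u(c) = C1 + Integral(c/cos(c), c)


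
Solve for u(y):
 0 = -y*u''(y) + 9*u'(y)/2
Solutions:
 u(y) = C1 + C2*y^(11/2)


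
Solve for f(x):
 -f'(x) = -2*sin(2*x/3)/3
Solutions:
 f(x) = C1 - cos(2*x/3)


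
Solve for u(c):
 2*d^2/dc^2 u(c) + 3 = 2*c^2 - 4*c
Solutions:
 u(c) = C1 + C2*c + c^4/12 - c^3/3 - 3*c^2/4


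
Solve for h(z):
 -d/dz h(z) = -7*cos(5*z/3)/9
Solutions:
 h(z) = C1 + 7*sin(5*z/3)/15


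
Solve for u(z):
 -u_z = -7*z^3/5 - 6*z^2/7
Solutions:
 u(z) = C1 + 7*z^4/20 + 2*z^3/7


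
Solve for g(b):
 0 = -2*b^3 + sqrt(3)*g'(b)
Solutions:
 g(b) = C1 + sqrt(3)*b^4/6


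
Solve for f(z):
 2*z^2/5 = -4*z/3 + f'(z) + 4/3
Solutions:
 f(z) = C1 + 2*z^3/15 + 2*z^2/3 - 4*z/3


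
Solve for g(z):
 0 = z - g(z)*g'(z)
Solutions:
 g(z) = -sqrt(C1 + z^2)
 g(z) = sqrt(C1 + z^2)


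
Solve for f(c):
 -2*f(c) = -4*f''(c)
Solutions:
 f(c) = C1*exp(-sqrt(2)*c/2) + C2*exp(sqrt(2)*c/2)


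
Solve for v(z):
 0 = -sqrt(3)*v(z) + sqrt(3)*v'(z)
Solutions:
 v(z) = C1*exp(z)


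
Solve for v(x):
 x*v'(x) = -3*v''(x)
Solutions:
 v(x) = C1 + C2*erf(sqrt(6)*x/6)


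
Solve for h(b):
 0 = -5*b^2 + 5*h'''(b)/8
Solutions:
 h(b) = C1 + C2*b + C3*b^2 + 2*b^5/15


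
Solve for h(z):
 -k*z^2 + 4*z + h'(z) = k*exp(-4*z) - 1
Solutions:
 h(z) = C1 + k*z^3/3 - k*exp(-4*z)/4 - 2*z^2 - z


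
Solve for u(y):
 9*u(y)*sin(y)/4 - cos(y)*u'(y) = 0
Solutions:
 u(y) = C1/cos(y)^(9/4)


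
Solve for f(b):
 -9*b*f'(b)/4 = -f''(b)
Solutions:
 f(b) = C1 + C2*erfi(3*sqrt(2)*b/4)


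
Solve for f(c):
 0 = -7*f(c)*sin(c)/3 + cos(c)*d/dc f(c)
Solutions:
 f(c) = C1/cos(c)^(7/3)


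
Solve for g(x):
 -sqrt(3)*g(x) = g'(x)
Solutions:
 g(x) = C1*exp(-sqrt(3)*x)


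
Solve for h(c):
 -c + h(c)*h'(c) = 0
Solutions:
 h(c) = -sqrt(C1 + c^2)
 h(c) = sqrt(C1 + c^2)


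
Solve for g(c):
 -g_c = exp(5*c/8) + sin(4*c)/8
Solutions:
 g(c) = C1 - 8*exp(5*c/8)/5 + cos(4*c)/32


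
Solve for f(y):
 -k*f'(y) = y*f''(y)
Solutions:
 f(y) = C1 + y^(1 - re(k))*(C2*sin(log(y)*Abs(im(k))) + C3*cos(log(y)*im(k)))


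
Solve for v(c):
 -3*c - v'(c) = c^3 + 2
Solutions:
 v(c) = C1 - c^4/4 - 3*c^2/2 - 2*c


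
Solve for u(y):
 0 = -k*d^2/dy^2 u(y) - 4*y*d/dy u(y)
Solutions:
 u(y) = C1 + C2*sqrt(k)*erf(sqrt(2)*y*sqrt(1/k))


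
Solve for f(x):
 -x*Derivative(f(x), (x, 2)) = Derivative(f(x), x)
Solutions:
 f(x) = C1 + C2*log(x)


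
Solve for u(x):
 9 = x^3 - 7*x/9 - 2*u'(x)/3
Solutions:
 u(x) = C1 + 3*x^4/8 - 7*x^2/12 - 27*x/2


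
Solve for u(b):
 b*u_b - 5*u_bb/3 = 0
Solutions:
 u(b) = C1 + C2*erfi(sqrt(30)*b/10)


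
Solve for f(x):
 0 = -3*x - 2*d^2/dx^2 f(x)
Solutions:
 f(x) = C1 + C2*x - x^3/4


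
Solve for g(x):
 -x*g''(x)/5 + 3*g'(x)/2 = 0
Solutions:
 g(x) = C1 + C2*x^(17/2)


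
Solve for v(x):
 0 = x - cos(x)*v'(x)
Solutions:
 v(x) = C1 + Integral(x/cos(x), x)


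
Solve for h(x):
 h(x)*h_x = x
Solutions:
 h(x) = -sqrt(C1 + x^2)
 h(x) = sqrt(C1 + x^2)


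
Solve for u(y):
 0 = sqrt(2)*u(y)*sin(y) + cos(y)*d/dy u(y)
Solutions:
 u(y) = C1*cos(y)^(sqrt(2))


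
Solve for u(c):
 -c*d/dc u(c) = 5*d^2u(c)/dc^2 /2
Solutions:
 u(c) = C1 + C2*erf(sqrt(5)*c/5)


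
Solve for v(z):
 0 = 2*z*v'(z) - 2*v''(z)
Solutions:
 v(z) = C1 + C2*erfi(sqrt(2)*z/2)


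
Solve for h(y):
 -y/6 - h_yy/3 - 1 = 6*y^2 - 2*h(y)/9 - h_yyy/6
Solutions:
 h(y) = C1*exp(y*(2^(2/3) + 2*2^(1/3) + 4)/6)*sin(2^(1/3)*sqrt(3)*y*(2 - 2^(1/3))/6) + C2*exp(y*(2^(2/3) + 2*2^(1/3) + 4)/6)*cos(2^(1/3)*sqrt(3)*y*(2 - 2^(1/3))/6) + C3*exp(y*(-2*2^(1/3) - 2^(2/3) + 2)/3) + 27*y^2 + 3*y/4 + 171/2


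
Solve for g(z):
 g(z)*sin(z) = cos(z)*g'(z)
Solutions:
 g(z) = C1/cos(z)


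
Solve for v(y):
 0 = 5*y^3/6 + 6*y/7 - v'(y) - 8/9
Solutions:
 v(y) = C1 + 5*y^4/24 + 3*y^2/7 - 8*y/9


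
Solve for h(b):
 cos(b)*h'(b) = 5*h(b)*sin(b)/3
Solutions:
 h(b) = C1/cos(b)^(5/3)


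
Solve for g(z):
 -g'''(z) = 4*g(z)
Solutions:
 g(z) = C3*exp(-2^(2/3)*z) + (C1*sin(2^(2/3)*sqrt(3)*z/2) + C2*cos(2^(2/3)*sqrt(3)*z/2))*exp(2^(2/3)*z/2)


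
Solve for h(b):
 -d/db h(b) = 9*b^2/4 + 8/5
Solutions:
 h(b) = C1 - 3*b^3/4 - 8*b/5


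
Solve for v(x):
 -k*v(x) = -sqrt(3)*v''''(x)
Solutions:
 v(x) = C1*exp(-3^(7/8)*k^(1/4)*x/3) + C2*exp(3^(7/8)*k^(1/4)*x/3) + C3*exp(-3^(7/8)*I*k^(1/4)*x/3) + C4*exp(3^(7/8)*I*k^(1/4)*x/3)


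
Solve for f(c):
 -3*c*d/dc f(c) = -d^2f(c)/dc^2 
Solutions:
 f(c) = C1 + C2*erfi(sqrt(6)*c/2)


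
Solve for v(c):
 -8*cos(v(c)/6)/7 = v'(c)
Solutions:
 8*c/7 - 3*log(sin(v(c)/6) - 1) + 3*log(sin(v(c)/6) + 1) = C1


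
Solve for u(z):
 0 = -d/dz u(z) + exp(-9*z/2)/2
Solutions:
 u(z) = C1 - exp(-9*z/2)/9


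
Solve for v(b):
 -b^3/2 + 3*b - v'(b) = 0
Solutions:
 v(b) = C1 - b^4/8 + 3*b^2/2


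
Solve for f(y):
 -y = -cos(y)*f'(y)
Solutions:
 f(y) = C1 + Integral(y/cos(y), y)


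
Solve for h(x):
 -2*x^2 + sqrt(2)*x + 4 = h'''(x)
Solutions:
 h(x) = C1 + C2*x + C3*x^2 - x^5/30 + sqrt(2)*x^4/24 + 2*x^3/3


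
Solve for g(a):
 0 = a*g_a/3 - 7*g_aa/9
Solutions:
 g(a) = C1 + C2*erfi(sqrt(42)*a/14)


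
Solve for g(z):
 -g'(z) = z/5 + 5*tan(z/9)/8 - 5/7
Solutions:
 g(z) = C1 - z^2/10 + 5*z/7 + 45*log(cos(z/9))/8


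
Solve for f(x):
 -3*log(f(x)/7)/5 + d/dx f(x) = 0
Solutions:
 5*Integral(1/(-log(_y) + log(7)), (_y, f(x)))/3 = C1 - x


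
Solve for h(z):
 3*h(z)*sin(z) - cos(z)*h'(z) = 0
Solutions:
 h(z) = C1/cos(z)^3


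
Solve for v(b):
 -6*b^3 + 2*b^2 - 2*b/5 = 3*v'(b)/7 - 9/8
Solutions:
 v(b) = C1 - 7*b^4/2 + 14*b^3/9 - 7*b^2/15 + 21*b/8


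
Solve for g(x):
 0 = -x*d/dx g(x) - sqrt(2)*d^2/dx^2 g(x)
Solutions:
 g(x) = C1 + C2*erf(2^(1/4)*x/2)


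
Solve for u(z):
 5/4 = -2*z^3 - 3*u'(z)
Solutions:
 u(z) = C1 - z^4/6 - 5*z/12


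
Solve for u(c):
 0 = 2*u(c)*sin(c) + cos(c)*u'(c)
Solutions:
 u(c) = C1*cos(c)^2


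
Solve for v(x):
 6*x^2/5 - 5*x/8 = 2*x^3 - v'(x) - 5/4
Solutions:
 v(x) = C1 + x^4/2 - 2*x^3/5 + 5*x^2/16 - 5*x/4


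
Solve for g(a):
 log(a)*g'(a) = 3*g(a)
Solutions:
 g(a) = C1*exp(3*li(a))


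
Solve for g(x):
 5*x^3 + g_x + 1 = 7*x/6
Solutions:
 g(x) = C1 - 5*x^4/4 + 7*x^2/12 - x


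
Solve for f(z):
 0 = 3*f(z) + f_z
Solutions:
 f(z) = C1*exp(-3*z)


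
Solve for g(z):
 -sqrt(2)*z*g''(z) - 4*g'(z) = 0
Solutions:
 g(z) = C1 + C2*z^(1 - 2*sqrt(2))


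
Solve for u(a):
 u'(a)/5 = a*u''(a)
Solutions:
 u(a) = C1 + C2*a^(6/5)


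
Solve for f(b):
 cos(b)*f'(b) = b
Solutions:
 f(b) = C1 + Integral(b/cos(b), b)


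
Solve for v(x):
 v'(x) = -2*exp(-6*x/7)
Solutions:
 v(x) = C1 + 7*exp(-6*x/7)/3


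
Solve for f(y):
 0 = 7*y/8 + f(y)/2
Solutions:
 f(y) = -7*y/4


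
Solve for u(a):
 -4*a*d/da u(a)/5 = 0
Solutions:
 u(a) = C1


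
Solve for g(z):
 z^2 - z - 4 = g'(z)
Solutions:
 g(z) = C1 + z^3/3 - z^2/2 - 4*z


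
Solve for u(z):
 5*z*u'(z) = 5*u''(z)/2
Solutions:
 u(z) = C1 + C2*erfi(z)


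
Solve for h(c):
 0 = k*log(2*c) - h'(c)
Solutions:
 h(c) = C1 + c*k*log(c) - c*k + c*k*log(2)


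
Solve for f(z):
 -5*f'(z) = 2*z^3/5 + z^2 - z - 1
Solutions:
 f(z) = C1 - z^4/50 - z^3/15 + z^2/10 + z/5


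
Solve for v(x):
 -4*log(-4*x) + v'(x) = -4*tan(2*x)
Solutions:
 v(x) = C1 + 4*x*log(-x) - 4*x + 8*x*log(2) + 2*log(cos(2*x))


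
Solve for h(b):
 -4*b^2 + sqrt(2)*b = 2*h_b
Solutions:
 h(b) = C1 - 2*b^3/3 + sqrt(2)*b^2/4


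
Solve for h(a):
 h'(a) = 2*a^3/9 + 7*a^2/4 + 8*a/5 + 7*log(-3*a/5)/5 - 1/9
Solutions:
 h(a) = C1 + a^4/18 + 7*a^3/12 + 4*a^2/5 + 7*a*log(-a)/5 + a*(-63*log(5) - 68 + 63*log(3))/45


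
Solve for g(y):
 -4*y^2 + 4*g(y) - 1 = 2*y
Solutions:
 g(y) = y^2 + y/2 + 1/4


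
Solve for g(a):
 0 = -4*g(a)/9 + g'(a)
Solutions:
 g(a) = C1*exp(4*a/9)


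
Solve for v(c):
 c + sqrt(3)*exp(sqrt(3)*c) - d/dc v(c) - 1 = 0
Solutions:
 v(c) = C1 + c^2/2 - c + exp(sqrt(3)*c)


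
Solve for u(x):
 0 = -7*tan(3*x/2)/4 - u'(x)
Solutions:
 u(x) = C1 + 7*log(cos(3*x/2))/6


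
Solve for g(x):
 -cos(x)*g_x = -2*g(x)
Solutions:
 g(x) = C1*(sin(x) + 1)/(sin(x) - 1)


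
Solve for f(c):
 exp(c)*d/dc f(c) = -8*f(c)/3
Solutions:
 f(c) = C1*exp(8*exp(-c)/3)


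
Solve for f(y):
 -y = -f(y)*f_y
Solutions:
 f(y) = -sqrt(C1 + y^2)
 f(y) = sqrt(C1 + y^2)


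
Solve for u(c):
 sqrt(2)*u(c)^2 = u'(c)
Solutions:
 u(c) = -1/(C1 + sqrt(2)*c)


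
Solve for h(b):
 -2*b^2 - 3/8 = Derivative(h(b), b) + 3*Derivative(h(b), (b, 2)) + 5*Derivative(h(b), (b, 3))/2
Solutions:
 h(b) = C1 - 2*b^3/3 + 6*b^2 - 211*b/8 + (C2*sin(b/5) + C3*cos(b/5))*exp(-3*b/5)


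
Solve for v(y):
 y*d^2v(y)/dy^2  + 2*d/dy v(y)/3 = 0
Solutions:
 v(y) = C1 + C2*y^(1/3)


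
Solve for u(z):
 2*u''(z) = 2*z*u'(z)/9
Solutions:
 u(z) = C1 + C2*erfi(sqrt(2)*z/6)


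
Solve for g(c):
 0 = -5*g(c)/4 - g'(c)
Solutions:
 g(c) = C1*exp(-5*c/4)


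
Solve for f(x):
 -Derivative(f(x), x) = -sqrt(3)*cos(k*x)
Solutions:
 f(x) = C1 + sqrt(3)*sin(k*x)/k


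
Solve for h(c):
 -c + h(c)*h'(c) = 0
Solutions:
 h(c) = -sqrt(C1 + c^2)
 h(c) = sqrt(C1 + c^2)


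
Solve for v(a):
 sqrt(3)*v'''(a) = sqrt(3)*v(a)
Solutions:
 v(a) = C3*exp(a) + (C1*sin(sqrt(3)*a/2) + C2*cos(sqrt(3)*a/2))*exp(-a/2)


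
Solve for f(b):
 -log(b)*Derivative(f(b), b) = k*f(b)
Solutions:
 f(b) = C1*exp(-k*li(b))


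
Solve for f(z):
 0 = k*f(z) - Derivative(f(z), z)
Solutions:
 f(z) = C1*exp(k*z)


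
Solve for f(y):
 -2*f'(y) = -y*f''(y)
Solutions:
 f(y) = C1 + C2*y^3


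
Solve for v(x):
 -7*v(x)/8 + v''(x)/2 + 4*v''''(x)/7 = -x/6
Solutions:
 v(x) = C1*exp(-sqrt(14)*x/4) + C2*exp(sqrt(14)*x/4) + C3*sin(sqrt(7)*x/2) + C4*cos(sqrt(7)*x/2) + 4*x/21


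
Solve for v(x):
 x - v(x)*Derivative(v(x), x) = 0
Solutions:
 v(x) = -sqrt(C1 + x^2)
 v(x) = sqrt(C1 + x^2)


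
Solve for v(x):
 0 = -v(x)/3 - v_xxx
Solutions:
 v(x) = C3*exp(-3^(2/3)*x/3) + (C1*sin(3^(1/6)*x/2) + C2*cos(3^(1/6)*x/2))*exp(3^(2/3)*x/6)


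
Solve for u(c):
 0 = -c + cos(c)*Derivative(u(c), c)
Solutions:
 u(c) = C1 + Integral(c/cos(c), c)


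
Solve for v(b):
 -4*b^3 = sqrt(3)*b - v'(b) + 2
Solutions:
 v(b) = C1 + b^4 + sqrt(3)*b^2/2 + 2*b


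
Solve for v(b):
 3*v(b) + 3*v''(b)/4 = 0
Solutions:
 v(b) = C1*sin(2*b) + C2*cos(2*b)


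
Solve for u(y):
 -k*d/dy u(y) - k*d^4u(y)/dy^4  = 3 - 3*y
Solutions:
 u(y) = C1 + C4*exp(-y) + (C2*sin(sqrt(3)*y/2) + C3*cos(sqrt(3)*y/2))*exp(y/2) + 3*y^2/(2*k) - 3*y/k


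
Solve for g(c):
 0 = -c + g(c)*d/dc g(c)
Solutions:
 g(c) = -sqrt(C1 + c^2)
 g(c) = sqrt(C1 + c^2)


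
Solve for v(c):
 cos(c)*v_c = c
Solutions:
 v(c) = C1 + Integral(c/cos(c), c)


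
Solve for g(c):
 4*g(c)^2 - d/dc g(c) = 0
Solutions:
 g(c) = -1/(C1 + 4*c)


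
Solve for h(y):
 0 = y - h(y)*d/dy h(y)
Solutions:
 h(y) = -sqrt(C1 + y^2)
 h(y) = sqrt(C1 + y^2)


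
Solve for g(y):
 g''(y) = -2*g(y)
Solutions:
 g(y) = C1*sin(sqrt(2)*y) + C2*cos(sqrt(2)*y)


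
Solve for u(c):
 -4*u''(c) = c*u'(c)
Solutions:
 u(c) = C1 + C2*erf(sqrt(2)*c/4)


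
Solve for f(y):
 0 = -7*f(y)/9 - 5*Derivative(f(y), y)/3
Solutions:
 f(y) = C1*exp(-7*y/15)


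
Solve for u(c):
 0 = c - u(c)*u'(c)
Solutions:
 u(c) = -sqrt(C1 + c^2)
 u(c) = sqrt(C1 + c^2)


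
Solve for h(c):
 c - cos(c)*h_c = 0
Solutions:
 h(c) = C1 + Integral(c/cos(c), c)


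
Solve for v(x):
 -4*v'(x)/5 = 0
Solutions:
 v(x) = C1


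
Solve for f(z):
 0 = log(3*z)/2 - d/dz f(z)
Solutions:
 f(z) = C1 + z*log(z)/2 - z/2 + z*log(3)/2


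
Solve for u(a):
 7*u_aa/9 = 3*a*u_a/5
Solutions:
 u(a) = C1 + C2*erfi(3*sqrt(210)*a/70)


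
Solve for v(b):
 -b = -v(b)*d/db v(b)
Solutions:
 v(b) = -sqrt(C1 + b^2)
 v(b) = sqrt(C1 + b^2)


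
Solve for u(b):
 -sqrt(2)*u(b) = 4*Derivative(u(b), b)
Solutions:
 u(b) = C1*exp(-sqrt(2)*b/4)


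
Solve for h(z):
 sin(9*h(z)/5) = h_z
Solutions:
 -z + 5*log(cos(9*h(z)/5) - 1)/18 - 5*log(cos(9*h(z)/5) + 1)/18 = C1


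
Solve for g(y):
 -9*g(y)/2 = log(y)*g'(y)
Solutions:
 g(y) = C1*exp(-9*li(y)/2)


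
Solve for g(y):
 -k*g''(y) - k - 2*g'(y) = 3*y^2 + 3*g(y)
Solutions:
 g(y) = C1*exp(y*(sqrt(1 - 3*k) - 1)/k) + C2*exp(-y*(sqrt(1 - 3*k) + 1)/k) + k/3 - y^2 + 4*y/3 - 8/9


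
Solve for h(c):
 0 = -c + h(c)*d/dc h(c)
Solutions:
 h(c) = -sqrt(C1 + c^2)
 h(c) = sqrt(C1 + c^2)


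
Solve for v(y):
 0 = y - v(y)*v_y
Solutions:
 v(y) = -sqrt(C1 + y^2)
 v(y) = sqrt(C1 + y^2)


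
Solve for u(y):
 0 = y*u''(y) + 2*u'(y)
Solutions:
 u(y) = C1 + C2/y


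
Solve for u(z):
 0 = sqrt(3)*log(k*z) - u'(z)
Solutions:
 u(z) = C1 + sqrt(3)*z*log(k*z) - sqrt(3)*z


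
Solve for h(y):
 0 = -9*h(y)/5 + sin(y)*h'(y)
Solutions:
 h(y) = C1*(cos(y) - 1)^(9/10)/(cos(y) + 1)^(9/10)


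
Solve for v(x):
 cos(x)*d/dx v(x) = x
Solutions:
 v(x) = C1 + Integral(x/cos(x), x)


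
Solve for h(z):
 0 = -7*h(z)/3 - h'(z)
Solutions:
 h(z) = C1*exp(-7*z/3)


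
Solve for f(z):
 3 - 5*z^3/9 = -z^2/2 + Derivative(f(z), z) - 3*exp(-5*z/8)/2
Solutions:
 f(z) = C1 - 5*z^4/36 + z^3/6 + 3*z - 12*exp(-5*z/8)/5


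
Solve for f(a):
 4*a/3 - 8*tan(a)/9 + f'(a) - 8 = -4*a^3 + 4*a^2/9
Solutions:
 f(a) = C1 - a^4 + 4*a^3/27 - 2*a^2/3 + 8*a - 8*log(cos(a))/9


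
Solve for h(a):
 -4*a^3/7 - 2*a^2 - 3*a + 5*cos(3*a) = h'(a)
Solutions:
 h(a) = C1 - a^4/7 - 2*a^3/3 - 3*a^2/2 + 5*sin(3*a)/3


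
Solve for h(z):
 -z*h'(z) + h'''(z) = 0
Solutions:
 h(z) = C1 + Integral(C2*airyai(z) + C3*airybi(z), z)


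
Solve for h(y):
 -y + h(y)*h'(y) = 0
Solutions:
 h(y) = -sqrt(C1 + y^2)
 h(y) = sqrt(C1 + y^2)


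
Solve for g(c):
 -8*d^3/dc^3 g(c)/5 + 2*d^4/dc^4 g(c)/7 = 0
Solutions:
 g(c) = C1 + C2*c + C3*c^2 + C4*exp(28*c/5)


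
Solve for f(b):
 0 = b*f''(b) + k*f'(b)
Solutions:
 f(b) = C1 + b^(1 - re(k))*(C2*sin(log(b)*Abs(im(k))) + C3*cos(log(b)*im(k)))


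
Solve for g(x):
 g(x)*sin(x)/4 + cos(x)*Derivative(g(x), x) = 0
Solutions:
 g(x) = C1*cos(x)^(1/4)


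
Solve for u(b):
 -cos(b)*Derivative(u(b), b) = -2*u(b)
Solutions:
 u(b) = C1*(sin(b) + 1)/(sin(b) - 1)


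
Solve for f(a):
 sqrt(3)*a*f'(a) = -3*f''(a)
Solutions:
 f(a) = C1 + C2*erf(sqrt(2)*3^(3/4)*a/6)


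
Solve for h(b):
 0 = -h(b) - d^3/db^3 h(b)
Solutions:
 h(b) = C3*exp(-b) + (C1*sin(sqrt(3)*b/2) + C2*cos(sqrt(3)*b/2))*exp(b/2)


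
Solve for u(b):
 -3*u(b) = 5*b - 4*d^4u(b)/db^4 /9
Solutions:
 u(b) = C1*exp(-sqrt(2)*3^(3/4)*b/2) + C2*exp(sqrt(2)*3^(3/4)*b/2) + C3*sin(sqrt(2)*3^(3/4)*b/2) + C4*cos(sqrt(2)*3^(3/4)*b/2) - 5*b/3


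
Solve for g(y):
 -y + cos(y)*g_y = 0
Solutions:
 g(y) = C1 + Integral(y/cos(y), y)


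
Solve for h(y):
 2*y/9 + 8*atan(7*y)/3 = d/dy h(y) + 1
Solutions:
 h(y) = C1 + y^2/9 + 8*y*atan(7*y)/3 - y - 4*log(49*y^2 + 1)/21


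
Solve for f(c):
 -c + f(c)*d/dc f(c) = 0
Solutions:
 f(c) = -sqrt(C1 + c^2)
 f(c) = sqrt(C1 + c^2)


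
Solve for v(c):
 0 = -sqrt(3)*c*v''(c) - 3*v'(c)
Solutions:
 v(c) = C1 + C2*c^(1 - sqrt(3))


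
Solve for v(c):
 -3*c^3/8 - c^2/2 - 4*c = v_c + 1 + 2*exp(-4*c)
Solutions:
 v(c) = C1 - 3*c^4/32 - c^3/6 - 2*c^2 - c + exp(-4*c)/2


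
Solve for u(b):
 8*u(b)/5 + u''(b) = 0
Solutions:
 u(b) = C1*sin(2*sqrt(10)*b/5) + C2*cos(2*sqrt(10)*b/5)


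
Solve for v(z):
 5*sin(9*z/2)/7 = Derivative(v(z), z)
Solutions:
 v(z) = C1 - 10*cos(9*z/2)/63


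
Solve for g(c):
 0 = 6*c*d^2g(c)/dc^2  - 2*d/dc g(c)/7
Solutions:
 g(c) = C1 + C2*c^(22/21)


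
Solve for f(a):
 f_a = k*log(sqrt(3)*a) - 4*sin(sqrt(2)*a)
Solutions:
 f(a) = C1 + a*k*(log(a) - 1) + a*k*log(3)/2 + 2*sqrt(2)*cos(sqrt(2)*a)


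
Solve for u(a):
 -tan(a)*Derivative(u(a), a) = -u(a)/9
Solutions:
 u(a) = C1*sin(a)^(1/9)


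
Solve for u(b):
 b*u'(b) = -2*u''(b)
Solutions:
 u(b) = C1 + C2*erf(b/2)


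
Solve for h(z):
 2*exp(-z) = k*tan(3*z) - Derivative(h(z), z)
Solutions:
 h(z) = C1 + k*log(tan(3*z)^2 + 1)/6 + 2*exp(-z)


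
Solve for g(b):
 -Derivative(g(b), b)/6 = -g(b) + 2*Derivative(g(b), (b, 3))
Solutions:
 g(b) = C1*exp(b*(-(54 + sqrt(2917))^(1/3) + (54 + sqrt(2917))^(-1/3))/12)*sin(sqrt(3)*b*((54 + sqrt(2917))^(-1/3) + (54 + sqrt(2917))^(1/3))/12) + C2*exp(b*(-(54 + sqrt(2917))^(1/3) + (54 + sqrt(2917))^(-1/3))/12)*cos(sqrt(3)*b*((54 + sqrt(2917))^(-1/3) + (54 + sqrt(2917))^(1/3))/12) + C3*exp(-b*(-(54 + sqrt(2917))^(1/3) + (54 + sqrt(2917))^(-1/3))/6)


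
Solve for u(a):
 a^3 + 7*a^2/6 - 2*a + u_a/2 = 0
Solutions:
 u(a) = C1 - a^4/2 - 7*a^3/9 + 2*a^2


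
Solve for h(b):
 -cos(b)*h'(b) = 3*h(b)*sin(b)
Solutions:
 h(b) = C1*cos(b)^3


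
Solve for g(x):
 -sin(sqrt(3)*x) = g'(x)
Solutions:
 g(x) = C1 + sqrt(3)*cos(sqrt(3)*x)/3


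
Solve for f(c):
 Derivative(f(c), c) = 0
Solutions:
 f(c) = C1


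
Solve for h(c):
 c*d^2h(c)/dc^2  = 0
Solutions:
 h(c) = C1 + C2*c


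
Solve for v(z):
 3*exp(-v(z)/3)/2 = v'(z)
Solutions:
 v(z) = 3*log(C1 + z/2)


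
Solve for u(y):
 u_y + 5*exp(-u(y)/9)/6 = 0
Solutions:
 u(y) = 9*log(C1 - 5*y/54)


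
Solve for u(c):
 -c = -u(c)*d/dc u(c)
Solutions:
 u(c) = -sqrt(C1 + c^2)
 u(c) = sqrt(C1 + c^2)


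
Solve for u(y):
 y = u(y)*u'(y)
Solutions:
 u(y) = -sqrt(C1 + y^2)
 u(y) = sqrt(C1 + y^2)


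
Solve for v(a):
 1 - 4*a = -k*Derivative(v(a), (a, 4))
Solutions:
 v(a) = C1 + C2*a + C3*a^2 + C4*a^3 + a^5/(30*k) - a^4/(24*k)


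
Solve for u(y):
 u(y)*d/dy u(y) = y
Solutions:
 u(y) = -sqrt(C1 + y^2)
 u(y) = sqrt(C1 + y^2)


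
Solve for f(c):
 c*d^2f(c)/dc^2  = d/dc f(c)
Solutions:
 f(c) = C1 + C2*c^2


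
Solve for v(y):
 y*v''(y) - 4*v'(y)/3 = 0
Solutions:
 v(y) = C1 + C2*y^(7/3)


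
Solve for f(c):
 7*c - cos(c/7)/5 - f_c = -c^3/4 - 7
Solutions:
 f(c) = C1 + c^4/16 + 7*c^2/2 + 7*c - 7*sin(c/7)/5


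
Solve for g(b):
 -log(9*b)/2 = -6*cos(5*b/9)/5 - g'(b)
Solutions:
 g(b) = C1 + b*log(b)/2 - b/2 + b*log(3) - 54*sin(5*b/9)/25


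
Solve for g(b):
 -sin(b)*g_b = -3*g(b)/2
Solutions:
 g(b) = C1*(cos(b) - 1)^(3/4)/(cos(b) + 1)^(3/4)


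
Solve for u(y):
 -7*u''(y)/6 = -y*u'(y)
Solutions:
 u(y) = C1 + C2*erfi(sqrt(21)*y/7)


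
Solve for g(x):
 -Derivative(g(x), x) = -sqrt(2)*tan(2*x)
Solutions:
 g(x) = C1 - sqrt(2)*log(cos(2*x))/2


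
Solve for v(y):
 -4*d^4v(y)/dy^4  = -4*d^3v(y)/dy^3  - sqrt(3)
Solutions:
 v(y) = C1 + C2*y + C3*y^2 + C4*exp(y) - sqrt(3)*y^3/24


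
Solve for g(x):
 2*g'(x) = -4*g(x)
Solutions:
 g(x) = C1*exp(-2*x)


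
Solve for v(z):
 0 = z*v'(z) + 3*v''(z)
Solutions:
 v(z) = C1 + C2*erf(sqrt(6)*z/6)


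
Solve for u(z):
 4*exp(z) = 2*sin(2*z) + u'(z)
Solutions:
 u(z) = C1 + 4*exp(z) + cos(2*z)


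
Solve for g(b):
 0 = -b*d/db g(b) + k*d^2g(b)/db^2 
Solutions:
 g(b) = C1 + C2*erf(sqrt(2)*b*sqrt(-1/k)/2)/sqrt(-1/k)


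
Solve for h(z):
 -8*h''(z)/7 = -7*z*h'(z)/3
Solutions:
 h(z) = C1 + C2*erfi(7*sqrt(3)*z/12)


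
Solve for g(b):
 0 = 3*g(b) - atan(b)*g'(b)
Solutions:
 g(b) = C1*exp(3*Integral(1/atan(b), b))


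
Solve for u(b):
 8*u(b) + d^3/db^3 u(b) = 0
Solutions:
 u(b) = C3*exp(-2*b) + (C1*sin(sqrt(3)*b) + C2*cos(sqrt(3)*b))*exp(b)


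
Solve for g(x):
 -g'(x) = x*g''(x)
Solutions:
 g(x) = C1 + C2*log(x)


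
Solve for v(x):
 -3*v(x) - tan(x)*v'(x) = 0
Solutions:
 v(x) = C1/sin(x)^3


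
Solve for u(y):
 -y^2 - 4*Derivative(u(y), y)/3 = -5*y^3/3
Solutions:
 u(y) = C1 + 5*y^4/16 - y^3/4


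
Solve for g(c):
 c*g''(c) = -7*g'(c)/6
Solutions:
 g(c) = C1 + C2/c^(1/6)


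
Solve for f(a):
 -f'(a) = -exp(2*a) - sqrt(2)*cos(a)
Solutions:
 f(a) = C1 + exp(2*a)/2 + sqrt(2)*sin(a)


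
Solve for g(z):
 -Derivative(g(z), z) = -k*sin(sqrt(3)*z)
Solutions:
 g(z) = C1 - sqrt(3)*k*cos(sqrt(3)*z)/3


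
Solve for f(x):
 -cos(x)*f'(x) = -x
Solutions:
 f(x) = C1 + Integral(x/cos(x), x)


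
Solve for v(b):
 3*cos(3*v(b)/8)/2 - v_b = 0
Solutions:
 -3*b/2 - 4*log(sin(3*v(b)/8) - 1)/3 + 4*log(sin(3*v(b)/8) + 1)/3 = C1


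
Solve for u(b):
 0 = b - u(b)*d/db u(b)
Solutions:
 u(b) = -sqrt(C1 + b^2)
 u(b) = sqrt(C1 + b^2)


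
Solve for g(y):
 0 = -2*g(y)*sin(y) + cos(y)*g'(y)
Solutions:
 g(y) = C1/cos(y)^2


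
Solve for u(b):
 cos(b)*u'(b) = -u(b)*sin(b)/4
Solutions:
 u(b) = C1*cos(b)^(1/4)


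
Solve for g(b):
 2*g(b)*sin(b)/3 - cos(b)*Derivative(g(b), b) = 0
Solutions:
 g(b) = C1/cos(b)^(2/3)


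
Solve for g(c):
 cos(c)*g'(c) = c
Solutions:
 g(c) = C1 + Integral(c/cos(c), c)


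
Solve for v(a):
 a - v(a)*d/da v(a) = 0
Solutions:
 v(a) = -sqrt(C1 + a^2)
 v(a) = sqrt(C1 + a^2)


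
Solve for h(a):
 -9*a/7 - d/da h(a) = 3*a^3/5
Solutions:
 h(a) = C1 - 3*a^4/20 - 9*a^2/14


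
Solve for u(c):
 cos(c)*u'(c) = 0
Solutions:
 u(c) = C1


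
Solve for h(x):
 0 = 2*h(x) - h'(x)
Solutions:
 h(x) = C1*exp(2*x)


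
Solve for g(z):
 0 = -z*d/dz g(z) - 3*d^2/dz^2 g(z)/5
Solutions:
 g(z) = C1 + C2*erf(sqrt(30)*z/6)


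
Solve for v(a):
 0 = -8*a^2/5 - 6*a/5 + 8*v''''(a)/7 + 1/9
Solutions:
 v(a) = C1 + C2*a + C3*a^2 + C4*a^3 + 7*a^6/1800 + 7*a^5/800 - 7*a^4/1728


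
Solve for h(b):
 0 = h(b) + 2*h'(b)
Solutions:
 h(b) = C1*exp(-b/2)


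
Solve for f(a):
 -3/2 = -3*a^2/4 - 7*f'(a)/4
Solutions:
 f(a) = C1 - a^3/7 + 6*a/7


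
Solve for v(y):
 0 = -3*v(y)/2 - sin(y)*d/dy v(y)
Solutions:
 v(y) = C1*(cos(y) + 1)^(3/4)/(cos(y) - 1)^(3/4)


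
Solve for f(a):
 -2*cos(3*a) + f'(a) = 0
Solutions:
 f(a) = C1 + 2*sin(3*a)/3


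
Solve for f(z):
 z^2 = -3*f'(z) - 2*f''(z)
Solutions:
 f(z) = C1 + C2*exp(-3*z/2) - z^3/9 + 2*z^2/9 - 8*z/27


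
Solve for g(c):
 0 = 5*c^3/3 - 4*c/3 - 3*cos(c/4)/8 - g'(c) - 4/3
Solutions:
 g(c) = C1 + 5*c^4/12 - 2*c^2/3 - 4*c/3 - 3*sin(c/4)/2


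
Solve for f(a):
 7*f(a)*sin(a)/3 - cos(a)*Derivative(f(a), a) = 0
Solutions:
 f(a) = C1/cos(a)^(7/3)


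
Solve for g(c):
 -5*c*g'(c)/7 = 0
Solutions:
 g(c) = C1


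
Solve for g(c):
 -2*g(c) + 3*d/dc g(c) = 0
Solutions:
 g(c) = C1*exp(2*c/3)


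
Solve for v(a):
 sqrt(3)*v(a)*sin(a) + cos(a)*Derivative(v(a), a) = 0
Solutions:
 v(a) = C1*cos(a)^(sqrt(3))


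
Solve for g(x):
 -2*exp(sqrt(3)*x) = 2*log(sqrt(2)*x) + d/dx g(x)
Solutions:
 g(x) = C1 - 2*x*log(x) + x*(2 - log(2)) - 2*sqrt(3)*exp(sqrt(3)*x)/3


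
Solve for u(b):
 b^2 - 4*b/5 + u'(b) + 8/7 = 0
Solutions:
 u(b) = C1 - b^3/3 + 2*b^2/5 - 8*b/7


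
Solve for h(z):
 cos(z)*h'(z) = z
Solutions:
 h(z) = C1 + Integral(z/cos(z), z)


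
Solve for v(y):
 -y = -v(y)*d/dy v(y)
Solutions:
 v(y) = -sqrt(C1 + y^2)
 v(y) = sqrt(C1 + y^2)


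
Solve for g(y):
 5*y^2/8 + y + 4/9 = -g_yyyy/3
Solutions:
 g(y) = C1 + C2*y + C3*y^2 + C4*y^3 - y^6/192 - y^5/40 - y^4/18


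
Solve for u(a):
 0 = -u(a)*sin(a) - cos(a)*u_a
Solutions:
 u(a) = C1*cos(a)


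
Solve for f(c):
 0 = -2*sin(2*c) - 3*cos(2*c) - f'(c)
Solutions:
 f(c) = C1 - 3*sin(2*c)/2 + cos(2*c)


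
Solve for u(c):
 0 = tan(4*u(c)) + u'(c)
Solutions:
 u(c) = -asin(C1*exp(-4*c))/4 + pi/4
 u(c) = asin(C1*exp(-4*c))/4


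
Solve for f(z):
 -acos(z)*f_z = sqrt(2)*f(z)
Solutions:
 f(z) = C1*exp(-sqrt(2)*Integral(1/acos(z), z))


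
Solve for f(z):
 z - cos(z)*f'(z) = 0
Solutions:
 f(z) = C1 + Integral(z/cos(z), z)


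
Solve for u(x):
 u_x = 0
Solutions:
 u(x) = C1


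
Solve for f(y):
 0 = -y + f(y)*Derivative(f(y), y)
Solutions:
 f(y) = -sqrt(C1 + y^2)
 f(y) = sqrt(C1 + y^2)


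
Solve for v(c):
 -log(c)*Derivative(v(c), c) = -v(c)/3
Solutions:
 v(c) = C1*exp(li(c)/3)


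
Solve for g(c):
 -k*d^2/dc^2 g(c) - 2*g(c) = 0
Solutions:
 g(c) = C1*exp(-sqrt(2)*c*sqrt(-1/k)) + C2*exp(sqrt(2)*c*sqrt(-1/k))


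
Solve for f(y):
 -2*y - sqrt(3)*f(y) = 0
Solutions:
 f(y) = -2*sqrt(3)*y/3


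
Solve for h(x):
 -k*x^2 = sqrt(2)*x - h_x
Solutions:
 h(x) = C1 + k*x^3/3 + sqrt(2)*x^2/2


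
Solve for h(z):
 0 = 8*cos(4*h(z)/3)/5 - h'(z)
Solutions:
 -8*z/5 - 3*log(sin(4*h(z)/3) - 1)/8 + 3*log(sin(4*h(z)/3) + 1)/8 = C1


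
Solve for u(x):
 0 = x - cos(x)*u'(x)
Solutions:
 u(x) = C1 + Integral(x/cos(x), x)


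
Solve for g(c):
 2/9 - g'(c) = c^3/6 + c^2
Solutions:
 g(c) = C1 - c^4/24 - c^3/3 + 2*c/9


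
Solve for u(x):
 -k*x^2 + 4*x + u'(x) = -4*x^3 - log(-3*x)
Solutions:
 u(x) = C1 + k*x^3/3 - x^4 - 2*x^2 - x*log(-x) + x*(1 - log(3))


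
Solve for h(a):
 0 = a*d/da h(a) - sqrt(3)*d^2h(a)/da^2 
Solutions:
 h(a) = C1 + C2*erfi(sqrt(2)*3^(3/4)*a/6)


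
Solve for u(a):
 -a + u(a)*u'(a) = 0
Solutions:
 u(a) = -sqrt(C1 + a^2)
 u(a) = sqrt(C1 + a^2)


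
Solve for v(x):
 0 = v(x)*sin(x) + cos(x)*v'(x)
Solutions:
 v(x) = C1*cos(x)


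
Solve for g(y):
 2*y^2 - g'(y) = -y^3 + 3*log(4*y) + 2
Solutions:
 g(y) = C1 + y^4/4 + 2*y^3/3 - 3*y*log(y) - y*log(64) + y


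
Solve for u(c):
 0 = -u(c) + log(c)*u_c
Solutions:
 u(c) = C1*exp(li(c))


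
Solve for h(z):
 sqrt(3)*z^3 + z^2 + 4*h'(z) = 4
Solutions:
 h(z) = C1 - sqrt(3)*z^4/16 - z^3/12 + z


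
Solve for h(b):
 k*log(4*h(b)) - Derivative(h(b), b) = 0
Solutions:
 Integral(1/(log(_y) + 2*log(2)), (_y, h(b))) = C1 + b*k


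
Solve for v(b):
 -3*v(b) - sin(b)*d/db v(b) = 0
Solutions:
 v(b) = C1*(cos(b) + 1)^(3/2)/(cos(b) - 1)^(3/2)
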